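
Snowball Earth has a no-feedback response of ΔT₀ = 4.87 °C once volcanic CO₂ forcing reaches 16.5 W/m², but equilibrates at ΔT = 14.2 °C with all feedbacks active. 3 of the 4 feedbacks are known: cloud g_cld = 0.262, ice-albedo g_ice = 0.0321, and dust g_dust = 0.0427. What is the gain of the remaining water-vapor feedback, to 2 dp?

0.32

Amplification A = ΔT/ΔT₀ = 14.2/4.87 = 2.916.
Total gain g = 1 − 1/A = 1 − 1/2.916 = 0.6571.
Known gains sum to 0.262 + 0.0321 + 0.0427 = 0.3368.
g_wv = 0.6571 − 0.3368 = 0.32.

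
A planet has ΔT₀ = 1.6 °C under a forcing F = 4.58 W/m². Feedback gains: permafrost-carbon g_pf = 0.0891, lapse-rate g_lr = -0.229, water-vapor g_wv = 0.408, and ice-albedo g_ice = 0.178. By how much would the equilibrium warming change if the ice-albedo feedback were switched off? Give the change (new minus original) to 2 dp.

Original: g = 0.4461, ΔT = 1.6/(1−0.4461) = 2.8886 °C.
Without ice-albedo: g' = 0.2681, ΔT' = 1.6/(1−0.2681) = 2.1861 °C.
Change = 2.1861 − 2.8886 = -0.70 °C.

-0.70 °C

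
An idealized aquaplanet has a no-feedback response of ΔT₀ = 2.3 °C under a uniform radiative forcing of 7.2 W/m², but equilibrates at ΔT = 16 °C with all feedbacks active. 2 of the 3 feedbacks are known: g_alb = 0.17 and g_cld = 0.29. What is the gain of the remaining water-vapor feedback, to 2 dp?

0.40

Amplification A = ΔT/ΔT₀ = 16/2.3 = 6.957.
Total gain g = 1 − 1/A = 1 − 1/6.957 = 0.8563.
Known gains sum to 0.17 + 0.29 = 0.46.
g_wv = 0.8563 − 0.46 = 0.40.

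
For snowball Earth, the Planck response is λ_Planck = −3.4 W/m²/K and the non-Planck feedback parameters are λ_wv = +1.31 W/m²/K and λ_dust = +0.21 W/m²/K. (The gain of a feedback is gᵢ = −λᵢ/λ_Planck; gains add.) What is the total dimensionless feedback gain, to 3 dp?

Convert to gains: g_wv = 1.31/3.4 = 0.3853; g_dust = 0.21/3.4 = 0.06176.
Total gain g = 0.44706.

0.447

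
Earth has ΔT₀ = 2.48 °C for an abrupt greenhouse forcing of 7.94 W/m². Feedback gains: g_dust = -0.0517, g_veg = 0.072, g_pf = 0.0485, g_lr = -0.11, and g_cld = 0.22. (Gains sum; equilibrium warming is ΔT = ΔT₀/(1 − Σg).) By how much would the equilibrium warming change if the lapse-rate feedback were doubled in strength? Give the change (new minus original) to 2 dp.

Original: g = 0.1788, ΔT = 2.48/(1−0.1788) = 3.0200 °C.
With doubled lapse-rate: g' = 0.0688, ΔT' = 2.48/(1−0.0688) = 2.6632 °C.
Change = 2.6632 − 3.0200 = -0.36 °C.

-0.36 °C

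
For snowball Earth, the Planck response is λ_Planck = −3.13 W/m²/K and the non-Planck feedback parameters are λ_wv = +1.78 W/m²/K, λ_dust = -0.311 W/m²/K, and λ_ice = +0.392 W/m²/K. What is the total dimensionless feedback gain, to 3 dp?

Convert to gains: g_wv = 1.78/3.13 = 0.5687; g_dust = -0.311/3.13 = -0.09936; g_ice = 0.392/3.13 = 0.1252.
Total gain g = 0.59454.

0.595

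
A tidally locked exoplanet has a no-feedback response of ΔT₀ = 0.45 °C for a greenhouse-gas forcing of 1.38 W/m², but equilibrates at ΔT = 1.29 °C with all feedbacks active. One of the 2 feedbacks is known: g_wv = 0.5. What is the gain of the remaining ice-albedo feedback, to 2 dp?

Amplification A = ΔT/ΔT₀ = 1.29/0.45 = 2.867.
Total gain g = 1 − 1/A = 1 − 1/2.867 = 0.6512.
The known gain is 0.5.
g_ice = 0.6512 − 0.5 = 0.15.

0.15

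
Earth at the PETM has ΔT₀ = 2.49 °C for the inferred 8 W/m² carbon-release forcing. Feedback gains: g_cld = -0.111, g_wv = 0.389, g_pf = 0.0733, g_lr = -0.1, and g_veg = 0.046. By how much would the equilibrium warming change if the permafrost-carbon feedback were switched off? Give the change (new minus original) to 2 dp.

Original: g = 0.2973, ΔT = 2.49/(1−0.2973) = 3.5435 °C.
Without permafrost-carbon: g' = 0.224, ΔT' = 2.49/(1−0.224) = 3.2088 °C.
Change = 3.2088 − 3.5435 = -0.33 °C.

-0.33 °C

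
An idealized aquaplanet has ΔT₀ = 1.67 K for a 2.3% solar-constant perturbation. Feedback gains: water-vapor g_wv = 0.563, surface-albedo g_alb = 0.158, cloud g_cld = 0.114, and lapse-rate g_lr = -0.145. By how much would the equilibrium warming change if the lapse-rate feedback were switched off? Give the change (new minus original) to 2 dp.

Original: g = 0.69, ΔT = 1.67/(1−0.69) = 5.3871 K.
Without lapse-rate: g' = 0.835, ΔT' = 1.67/(1−0.835) = 10.1212 K.
Change = 10.1212 − 5.3871 = 4.73 K.

4.73 K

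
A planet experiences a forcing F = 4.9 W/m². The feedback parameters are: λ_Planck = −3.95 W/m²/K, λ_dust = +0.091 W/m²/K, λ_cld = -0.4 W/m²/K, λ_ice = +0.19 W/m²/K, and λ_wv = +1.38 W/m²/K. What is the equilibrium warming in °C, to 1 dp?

Net feedback parameter λ = (−3.95) + (+0.091) + (-0.4) + (+0.19) + (+1.38) = -2.689 W/m²/K.
ΔT = −F/λ = −4.9/(-2.689) = 1.8 °C.

1.8 °C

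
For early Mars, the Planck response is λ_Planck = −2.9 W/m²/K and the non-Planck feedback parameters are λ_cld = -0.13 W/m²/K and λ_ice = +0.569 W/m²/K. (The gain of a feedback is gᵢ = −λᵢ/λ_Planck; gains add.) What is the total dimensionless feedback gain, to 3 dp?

Convert to gains: g_cld = -0.13/2.9 = -0.04483; g_ice = 0.569/2.9 = 0.1962.
Total gain g = 0.15137.

0.151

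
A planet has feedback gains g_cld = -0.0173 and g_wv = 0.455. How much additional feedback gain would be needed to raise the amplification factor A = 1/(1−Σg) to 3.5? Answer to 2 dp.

Current total gain = 0.4377.
Target gain for A = 3.5: g* = 1 − 1/3.5 = 0.7143.
Additional gain needed = 0.7143 − 0.4377 = 0.28.

0.28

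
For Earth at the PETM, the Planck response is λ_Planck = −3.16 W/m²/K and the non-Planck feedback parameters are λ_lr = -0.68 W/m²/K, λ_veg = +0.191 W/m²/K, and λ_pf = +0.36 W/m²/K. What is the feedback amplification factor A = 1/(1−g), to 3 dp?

Convert to gains: g_lr = -0.68/3.16 = -0.2152; g_veg = 0.191/3.16 = 0.06044; g_pf = 0.36/3.16 = 0.1139.
Total gain g = -0.04086.
A = 1/(1 + 0.04086) = 0.961.

0.961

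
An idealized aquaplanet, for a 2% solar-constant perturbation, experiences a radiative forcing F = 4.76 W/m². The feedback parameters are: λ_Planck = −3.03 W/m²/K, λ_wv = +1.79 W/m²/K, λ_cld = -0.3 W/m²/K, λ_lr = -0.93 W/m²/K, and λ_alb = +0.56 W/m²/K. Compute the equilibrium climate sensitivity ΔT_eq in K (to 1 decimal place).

Net feedback parameter λ = (−3.03) + (+1.79) + (-0.3) + (-0.93) + (+0.56) = -1.91 W/m²/K.
ΔT = −F/λ = −4.76/(-1.91) = 2.5 K.

2.5 K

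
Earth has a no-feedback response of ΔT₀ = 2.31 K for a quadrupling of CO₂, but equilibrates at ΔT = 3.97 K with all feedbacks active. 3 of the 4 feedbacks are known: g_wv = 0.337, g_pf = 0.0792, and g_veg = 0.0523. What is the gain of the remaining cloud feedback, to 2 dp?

-0.05

Amplification A = ΔT/ΔT₀ = 3.97/2.31 = 1.719.
Total gain g = 1 − 1/A = 1 − 1/1.719 = 0.4183.
Known gains sum to 0.337 + 0.0792 + 0.0523 = 0.4685.
g_cld = 0.4183 − 0.4685 = -0.05.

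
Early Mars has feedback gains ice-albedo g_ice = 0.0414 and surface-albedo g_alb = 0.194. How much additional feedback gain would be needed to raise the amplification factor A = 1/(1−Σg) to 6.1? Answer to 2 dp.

0.60

Current total gain = 0.2354.
Target gain for A = 6.1: g* = 1 − 1/6.1 = 0.8361.
Additional gain needed = 0.8361 − 0.2354 = 0.60.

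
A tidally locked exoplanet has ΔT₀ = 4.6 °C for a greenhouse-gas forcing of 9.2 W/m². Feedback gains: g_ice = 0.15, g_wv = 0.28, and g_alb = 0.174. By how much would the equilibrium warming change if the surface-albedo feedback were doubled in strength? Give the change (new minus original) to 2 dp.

9.10 °C

Original: g = 0.604, ΔT = 4.6/(1−0.604) = 11.6162 °C.
With doubled surface-albedo: g' = 0.778, ΔT' = 4.6/(1−0.778) = 20.7207 °C.
Change = 20.7207 − 11.6162 = 9.10 °C.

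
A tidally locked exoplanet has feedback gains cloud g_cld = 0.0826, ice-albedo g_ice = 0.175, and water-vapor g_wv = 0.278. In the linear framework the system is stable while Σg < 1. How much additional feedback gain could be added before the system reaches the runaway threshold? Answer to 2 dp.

Current total gain = 0.0826 + 0.175 + 0.278 = 0.5356.
Margin to runaway = 1 − 0.5356 = 0.46.

0.46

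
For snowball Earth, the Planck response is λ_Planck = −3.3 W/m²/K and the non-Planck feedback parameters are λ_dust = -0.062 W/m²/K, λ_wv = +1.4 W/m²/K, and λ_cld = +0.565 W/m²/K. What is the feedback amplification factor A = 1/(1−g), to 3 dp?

2.362

Convert to gains: g_dust = -0.062/3.3 = -0.01879; g_wv = 1.4/3.3 = 0.4242; g_cld = 0.565/3.3 = 0.1712.
Total gain g = 0.57661.
A = 1/(1 − 0.57661) = 2.362.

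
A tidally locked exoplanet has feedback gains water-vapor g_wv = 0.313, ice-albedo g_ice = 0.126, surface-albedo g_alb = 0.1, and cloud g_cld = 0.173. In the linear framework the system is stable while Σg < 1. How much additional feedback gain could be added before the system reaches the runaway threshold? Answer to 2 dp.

Current total gain = 0.313 + 0.126 + 0.1 + 0.173 = 0.712.
Margin to runaway = 1 − 0.712 = 0.29.

0.29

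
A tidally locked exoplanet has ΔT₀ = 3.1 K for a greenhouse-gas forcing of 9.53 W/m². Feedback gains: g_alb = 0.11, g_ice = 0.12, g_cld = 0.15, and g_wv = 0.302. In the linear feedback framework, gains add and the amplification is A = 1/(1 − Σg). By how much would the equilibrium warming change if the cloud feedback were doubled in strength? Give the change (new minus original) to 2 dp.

Original: g = 0.682, ΔT = 3.1/(1−0.682) = 9.7484 K.
With doubled cloud: g' = 0.832, ΔT' = 3.1/(1−0.832) = 18.4524 K.
Change = 18.4524 − 9.7484 = 8.70 K.

8.70 K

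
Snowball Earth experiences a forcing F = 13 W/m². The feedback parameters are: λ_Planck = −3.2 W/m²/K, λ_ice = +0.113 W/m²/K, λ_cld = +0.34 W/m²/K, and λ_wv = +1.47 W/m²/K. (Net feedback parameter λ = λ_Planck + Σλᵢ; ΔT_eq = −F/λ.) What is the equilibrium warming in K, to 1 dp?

Net feedback parameter λ = (−3.2) + (+0.113) + (+0.34) + (+1.47) = -1.277 W/m²/K.
ΔT = −F/λ = −13/(-1.277) = 10.2 K.

10.2 K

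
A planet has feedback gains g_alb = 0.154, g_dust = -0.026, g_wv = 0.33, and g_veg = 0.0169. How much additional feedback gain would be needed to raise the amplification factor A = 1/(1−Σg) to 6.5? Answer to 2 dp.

0.37

Current total gain = 0.4749.
Target gain for A = 6.5: g* = 1 − 1/6.5 = 0.8462.
Additional gain needed = 0.8462 − 0.4749 = 0.37.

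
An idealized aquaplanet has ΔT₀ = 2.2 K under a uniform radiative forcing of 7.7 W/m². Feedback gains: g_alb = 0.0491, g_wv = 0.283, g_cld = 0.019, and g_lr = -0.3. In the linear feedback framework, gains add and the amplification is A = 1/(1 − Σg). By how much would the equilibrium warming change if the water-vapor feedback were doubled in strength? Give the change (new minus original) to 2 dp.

0.99 K

Original: g = 0.0511, ΔT = 2.2/(1−0.0511) = 2.3185 K.
With doubled water-vapor: g' = 0.3341, ΔT' = 2.2/(1−0.3341) = 3.3038 K.
Change = 3.3038 − 2.3185 = 0.99 K.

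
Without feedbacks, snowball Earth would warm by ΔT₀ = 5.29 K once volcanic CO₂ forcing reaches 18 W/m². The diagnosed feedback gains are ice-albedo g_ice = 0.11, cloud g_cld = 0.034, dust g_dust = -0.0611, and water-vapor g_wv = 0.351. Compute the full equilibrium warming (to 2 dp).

9.34 K

Total gain g = 0.11 + 0.034 − 0.0611 + 0.351 = 0.4339.
Amplification A = 1/(1 − 0.4339) = 1.766.
ΔT = 5.29 × 1.766 = 9.34 K.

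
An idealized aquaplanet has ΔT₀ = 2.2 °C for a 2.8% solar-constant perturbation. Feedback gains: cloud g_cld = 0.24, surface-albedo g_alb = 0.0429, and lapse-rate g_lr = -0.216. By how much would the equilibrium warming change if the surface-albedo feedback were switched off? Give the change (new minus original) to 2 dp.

Original: g = 0.0669, ΔT = 2.2/(1−0.0669) = 2.3577 °C.
Without surface-albedo: g' = 0.024, ΔT' = 2.2/(1−0.024) = 2.2541 °C.
Change = 2.2541 − 2.3577 = -0.10 °C.

-0.10 °C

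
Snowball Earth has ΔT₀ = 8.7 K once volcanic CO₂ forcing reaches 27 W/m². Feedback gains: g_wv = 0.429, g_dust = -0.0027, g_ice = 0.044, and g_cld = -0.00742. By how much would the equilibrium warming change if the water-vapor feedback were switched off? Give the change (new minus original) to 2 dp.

-7.19 K

Original: g = 0.46288, ΔT = 8.7/(1−0.46288) = 16.1975 K.
Without water-vapor: g' = 0.03388, ΔT' = 8.7/(1−0.03388) = 9.0051 K.
Change = 9.0051 − 16.1975 = -7.19 K.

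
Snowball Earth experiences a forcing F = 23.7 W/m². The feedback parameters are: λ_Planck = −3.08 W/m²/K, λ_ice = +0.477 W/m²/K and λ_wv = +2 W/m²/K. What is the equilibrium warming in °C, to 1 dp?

Net feedback parameter λ = (−3.08) + (+0.477) + (+2) = -0.603 W/m²/K.
ΔT = −F/λ = −23.7/(-0.603) = 39.3 °C.

39.3 °C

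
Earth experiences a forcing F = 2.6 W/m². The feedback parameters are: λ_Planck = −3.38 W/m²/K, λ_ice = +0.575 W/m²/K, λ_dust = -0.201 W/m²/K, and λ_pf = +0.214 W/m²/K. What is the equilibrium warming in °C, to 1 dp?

0.9 °C

Net feedback parameter λ = (−3.38) + (+0.575) + (-0.201) + (+0.214) = -2.792 W/m²/K.
ΔT = −F/λ = −2.6/(-2.792) = 0.9 °C.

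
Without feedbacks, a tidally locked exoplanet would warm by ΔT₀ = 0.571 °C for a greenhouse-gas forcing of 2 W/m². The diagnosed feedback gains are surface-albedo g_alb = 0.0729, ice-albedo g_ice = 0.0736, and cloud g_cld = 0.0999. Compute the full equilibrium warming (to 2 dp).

Total gain g = 0.0729 + 0.0736 + 0.0999 = 0.2464.
Amplification A = 1/(1 − 0.2464) = 1.327.
ΔT = 0.571 × 1.327 = 0.76 °C.

0.76 °C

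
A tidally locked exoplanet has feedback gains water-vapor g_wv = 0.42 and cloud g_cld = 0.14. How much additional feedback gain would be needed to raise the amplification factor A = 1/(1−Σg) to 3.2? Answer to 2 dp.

Current total gain = 0.56.
Target gain for A = 3.2: g* = 1 − 1/3.2 = 0.6875.
Additional gain needed = 0.6875 − 0.56 = 0.13.

0.13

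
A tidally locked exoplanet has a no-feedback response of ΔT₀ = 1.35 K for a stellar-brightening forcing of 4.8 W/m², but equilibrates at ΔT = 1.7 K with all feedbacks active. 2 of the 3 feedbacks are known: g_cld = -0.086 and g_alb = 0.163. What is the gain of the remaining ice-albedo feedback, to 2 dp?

0.13

Amplification A = ΔT/ΔT₀ = 1.7/1.35 = 1.259.
Total gain g = 1 − 1/A = 1 − 1/1.259 = 0.2057.
Known gains sum to -0.086 + 0.163 = 0.077.
g_ice = 0.2057 − 0.077 = 0.13.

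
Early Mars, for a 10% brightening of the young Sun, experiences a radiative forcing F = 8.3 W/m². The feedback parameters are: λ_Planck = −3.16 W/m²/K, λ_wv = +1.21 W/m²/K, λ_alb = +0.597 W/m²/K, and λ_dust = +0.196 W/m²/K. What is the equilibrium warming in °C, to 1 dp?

7.2 °C

Net feedback parameter λ = (−3.16) + (+1.21) + (+0.597) + (+0.196) = -1.157 W/m²/K.
ΔT = −F/λ = −8.3/(-1.157) = 7.2 °C.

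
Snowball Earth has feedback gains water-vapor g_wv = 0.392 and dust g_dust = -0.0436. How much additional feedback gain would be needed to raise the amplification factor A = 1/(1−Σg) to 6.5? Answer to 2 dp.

Current total gain = 0.3484.
Target gain for A = 6.5: g* = 1 − 1/6.5 = 0.8462.
Additional gain needed = 0.8462 − 0.3484 = 0.50.

0.50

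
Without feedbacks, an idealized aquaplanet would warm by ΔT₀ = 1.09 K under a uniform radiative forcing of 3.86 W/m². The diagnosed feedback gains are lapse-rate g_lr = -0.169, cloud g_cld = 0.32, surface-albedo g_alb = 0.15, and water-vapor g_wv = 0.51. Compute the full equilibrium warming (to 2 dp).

5.77 K

Total gain g = -0.169 + 0.32 + 0.15 + 0.51 = 0.811.
Amplification A = 1/(1 − 0.811) = 5.291.
ΔT = 1.09 × 5.291 = 5.77 K.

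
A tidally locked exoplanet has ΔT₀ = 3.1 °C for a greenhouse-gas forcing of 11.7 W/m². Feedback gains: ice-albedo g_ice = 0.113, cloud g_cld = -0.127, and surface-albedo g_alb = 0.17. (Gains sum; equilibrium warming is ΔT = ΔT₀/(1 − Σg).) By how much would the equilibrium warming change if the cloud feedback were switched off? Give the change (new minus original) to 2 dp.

0.65 °C

Original: g = 0.156, ΔT = 3.1/(1−0.156) = 3.6730 °C.
Without cloud: g' = 0.283, ΔT' = 3.1/(1−0.283) = 4.3236 °C.
Change = 4.3236 − 3.6730 = 0.65 °C.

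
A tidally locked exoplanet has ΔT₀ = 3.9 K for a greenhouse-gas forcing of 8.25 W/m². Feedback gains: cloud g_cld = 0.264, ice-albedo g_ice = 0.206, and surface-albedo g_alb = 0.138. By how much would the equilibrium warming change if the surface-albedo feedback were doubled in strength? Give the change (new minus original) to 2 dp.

5.41 K

Original: g = 0.608, ΔT = 3.9/(1−0.608) = 9.9490 K.
With doubled surface-albedo: g' = 0.746, ΔT' = 3.9/(1−0.746) = 15.3543 K.
Change = 15.3543 − 9.9490 = 5.41 K.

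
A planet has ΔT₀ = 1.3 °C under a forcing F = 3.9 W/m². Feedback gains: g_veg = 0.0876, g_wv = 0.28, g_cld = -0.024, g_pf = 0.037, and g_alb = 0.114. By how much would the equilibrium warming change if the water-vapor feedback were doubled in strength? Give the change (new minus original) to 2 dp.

Original: g = 0.4946, ΔT = 1.3/(1−0.4946) = 2.5722 °C.
With doubled water-vapor: g' = 0.7746, ΔT' = 1.3/(1−0.7746) = 5.7675 °C.
Change = 5.7675 − 2.5722 = 3.20 °C.

3.20 °C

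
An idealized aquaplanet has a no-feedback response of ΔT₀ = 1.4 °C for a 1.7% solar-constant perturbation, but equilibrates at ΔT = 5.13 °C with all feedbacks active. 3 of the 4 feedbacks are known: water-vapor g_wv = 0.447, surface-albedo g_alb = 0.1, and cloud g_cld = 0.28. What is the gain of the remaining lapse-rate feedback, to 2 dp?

-0.10

Amplification A = ΔT/ΔT₀ = 5.13/1.4 = 3.664.
Total gain g = 1 − 1/A = 1 − 1/3.664 = 0.7271.
Known gains sum to 0.447 + 0.1 + 0.28 = 0.827.
g_lr = 0.7271 − 0.827 = -0.10.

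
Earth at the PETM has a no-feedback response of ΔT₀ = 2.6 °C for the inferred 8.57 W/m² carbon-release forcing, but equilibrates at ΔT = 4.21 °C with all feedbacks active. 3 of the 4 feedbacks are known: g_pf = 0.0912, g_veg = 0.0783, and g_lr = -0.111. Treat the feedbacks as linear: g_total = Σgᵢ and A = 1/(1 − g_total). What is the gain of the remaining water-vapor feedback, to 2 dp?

Amplification A = ΔT/ΔT₀ = 4.21/2.6 = 1.619.
Total gain g = 1 − 1/A = 1 − 1/1.619 = 0.3823.
Known gains sum to 0.0912 + 0.0783 − 0.111 = 0.0585.
g_wv = 0.3823 − 0.0585 = 0.32.

0.32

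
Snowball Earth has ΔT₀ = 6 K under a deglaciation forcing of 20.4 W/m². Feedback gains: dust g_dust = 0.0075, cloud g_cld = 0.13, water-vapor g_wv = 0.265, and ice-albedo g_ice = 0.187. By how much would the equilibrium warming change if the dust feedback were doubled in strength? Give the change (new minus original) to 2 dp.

0.27 K

Original: g = 0.5895, ΔT = 6/(1−0.5895) = 14.6163 K.
With doubled dust: g' = 0.597, ΔT' = 6/(1−0.597) = 14.8883 K.
Change = 14.8883 − 14.6163 = 0.27 K.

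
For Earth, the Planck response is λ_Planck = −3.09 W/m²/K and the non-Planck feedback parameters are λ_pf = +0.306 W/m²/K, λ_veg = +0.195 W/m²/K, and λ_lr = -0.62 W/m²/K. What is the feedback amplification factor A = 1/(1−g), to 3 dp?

Convert to gains: g_pf = 0.306/3.09 = 0.09903; g_veg = 0.195/3.09 = 0.06311; g_lr = -0.62/3.09 = -0.2006.
Total gain g = -0.03846.
A = 1/(1 + 0.03846) = 0.963.

0.963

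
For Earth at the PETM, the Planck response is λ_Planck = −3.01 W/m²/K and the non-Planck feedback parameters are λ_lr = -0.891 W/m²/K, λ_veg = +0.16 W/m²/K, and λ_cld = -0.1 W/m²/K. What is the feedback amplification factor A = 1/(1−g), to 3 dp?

0.784

Convert to gains: g_lr = -0.891/3.01 = -0.296; g_veg = 0.16/3.01 = 0.05316; g_cld = -0.1/3.01 = -0.03322.
Total gain g = -0.27606.
A = 1/(1 + 0.27606) = 0.784.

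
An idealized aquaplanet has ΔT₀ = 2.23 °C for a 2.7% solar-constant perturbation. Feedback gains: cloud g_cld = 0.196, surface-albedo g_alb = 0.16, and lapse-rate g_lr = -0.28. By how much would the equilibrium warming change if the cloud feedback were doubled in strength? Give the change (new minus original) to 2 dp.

Original: g = 0.076, ΔT = 2.23/(1−0.076) = 2.4134 °C.
With doubled cloud: g' = 0.272, ΔT' = 2.23/(1−0.272) = 3.0632 °C.
Change = 3.0632 − 2.4134 = 0.65 °C.

0.65 °C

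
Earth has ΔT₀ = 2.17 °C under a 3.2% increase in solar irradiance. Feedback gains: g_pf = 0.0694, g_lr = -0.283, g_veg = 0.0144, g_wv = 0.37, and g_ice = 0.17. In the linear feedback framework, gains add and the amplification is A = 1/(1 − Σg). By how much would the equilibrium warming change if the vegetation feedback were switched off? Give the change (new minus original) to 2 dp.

Original: g = 0.3408, ΔT = 2.17/(1−0.3408) = 3.2919 °C.
Without vegetation: g' = 0.3264, ΔT' = 2.17/(1−0.3264) = 3.2215 °C.
Change = 3.2215 − 3.2919 = -0.07 °C.

-0.07 °C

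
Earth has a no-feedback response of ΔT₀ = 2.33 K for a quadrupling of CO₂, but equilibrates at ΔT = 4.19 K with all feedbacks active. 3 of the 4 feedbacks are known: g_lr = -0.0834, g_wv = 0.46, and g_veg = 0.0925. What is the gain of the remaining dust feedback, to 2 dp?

-0.03

Amplification A = ΔT/ΔT₀ = 4.19/2.33 = 1.798.
Total gain g = 1 − 1/A = 1 − 1/1.798 = 0.4438.
Known gains sum to -0.0834 + 0.46 + 0.0925 = 0.4691.
g_dust = 0.4438 − 0.4691 = -0.03.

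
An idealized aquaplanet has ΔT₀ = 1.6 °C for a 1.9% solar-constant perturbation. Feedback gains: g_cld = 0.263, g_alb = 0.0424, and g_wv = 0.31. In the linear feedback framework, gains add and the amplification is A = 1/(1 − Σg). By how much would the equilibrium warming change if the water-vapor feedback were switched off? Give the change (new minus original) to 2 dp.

-1.86 °C

Original: g = 0.6154, ΔT = 1.6/(1−0.6154) = 4.1602 °C.
Without water-vapor: g' = 0.3054, ΔT' = 1.6/(1−0.3054) = 2.3035 °C.
Change = 2.3035 − 4.1602 = -1.86 °C.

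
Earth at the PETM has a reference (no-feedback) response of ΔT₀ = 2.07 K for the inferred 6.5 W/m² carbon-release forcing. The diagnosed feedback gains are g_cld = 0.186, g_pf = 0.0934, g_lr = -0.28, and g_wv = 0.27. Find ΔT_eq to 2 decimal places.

2.83 K

Total gain g = 0.186 + 0.0934 − 0.28 + 0.27 = 0.2694.
Amplification A = 1/(1 − 0.2694) = 1.369.
ΔT = 2.07 × 1.369 = 2.83 K.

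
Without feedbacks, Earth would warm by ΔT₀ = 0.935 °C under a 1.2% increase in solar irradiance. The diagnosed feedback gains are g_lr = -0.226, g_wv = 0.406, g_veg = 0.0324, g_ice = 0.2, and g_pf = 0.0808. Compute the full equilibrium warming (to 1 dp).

1.8 °C

Total gain g = -0.226 + 0.406 + 0.0324 + 0.2 + 0.0808 = 0.4932.
Amplification A = 1/(1 − 0.4932) = 1.973.
ΔT = 0.935 × 1.973 = 1.8 °C.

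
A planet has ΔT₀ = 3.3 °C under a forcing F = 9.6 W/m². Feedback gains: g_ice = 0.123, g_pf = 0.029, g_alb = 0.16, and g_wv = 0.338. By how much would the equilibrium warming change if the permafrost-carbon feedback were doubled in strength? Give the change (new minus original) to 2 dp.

0.85 °C

Original: g = 0.65, ΔT = 3.3/(1−0.65) = 9.4286 °C.
With doubled permafrost-carbon: g' = 0.679, ΔT' = 3.3/(1−0.679) = 10.2804 °C.
Change = 10.2804 − 9.4286 = 0.85 °C.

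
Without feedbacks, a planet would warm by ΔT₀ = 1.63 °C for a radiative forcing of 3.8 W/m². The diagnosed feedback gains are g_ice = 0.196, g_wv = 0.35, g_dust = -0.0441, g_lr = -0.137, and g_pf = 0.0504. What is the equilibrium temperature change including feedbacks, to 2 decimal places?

2.79 °C

Total gain g = 0.196 + 0.35 − 0.0441 − 0.137 + 0.0504 = 0.4153.
Amplification A = 1/(1 − 0.4153) = 1.71.
ΔT = 1.63 × 1.71 = 2.79 °C.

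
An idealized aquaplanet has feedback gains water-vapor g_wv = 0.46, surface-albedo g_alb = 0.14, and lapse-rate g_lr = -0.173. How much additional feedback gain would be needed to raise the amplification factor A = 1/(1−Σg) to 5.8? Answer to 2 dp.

Current total gain = 0.427.
Target gain for A = 5.8: g* = 1 − 1/5.8 = 0.8276.
Additional gain needed = 0.8276 − 0.427 = 0.40.

0.40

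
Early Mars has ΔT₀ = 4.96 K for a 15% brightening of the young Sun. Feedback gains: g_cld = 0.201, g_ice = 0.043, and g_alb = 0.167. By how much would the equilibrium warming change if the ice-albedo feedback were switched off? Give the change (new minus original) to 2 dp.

Original: g = 0.411, ΔT = 4.96/(1−0.411) = 8.4211 K.
Without ice-albedo: g' = 0.368, ΔT' = 4.96/(1−0.368) = 7.8481 K.
Change = 7.8481 − 8.4211 = -0.57 K.

-0.57 K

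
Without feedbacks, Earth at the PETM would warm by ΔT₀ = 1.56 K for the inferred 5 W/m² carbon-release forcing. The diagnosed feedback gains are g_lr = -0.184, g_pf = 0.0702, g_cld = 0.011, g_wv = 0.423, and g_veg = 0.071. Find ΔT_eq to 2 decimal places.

2.56 K

Total gain g = -0.184 + 0.0702 + 0.011 + 0.423 + 0.071 = 0.3912.
Amplification A = 1/(1 − 0.3912) = 1.643.
ΔT = 1.56 × 1.643 = 2.56 K.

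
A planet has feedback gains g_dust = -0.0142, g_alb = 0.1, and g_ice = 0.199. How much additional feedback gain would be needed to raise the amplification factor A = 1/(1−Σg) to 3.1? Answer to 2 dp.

Current total gain = 0.2848.
Target gain for A = 3.1: g* = 1 − 1/3.1 = 0.6774.
Additional gain needed = 0.6774 − 0.2848 = 0.39.

0.39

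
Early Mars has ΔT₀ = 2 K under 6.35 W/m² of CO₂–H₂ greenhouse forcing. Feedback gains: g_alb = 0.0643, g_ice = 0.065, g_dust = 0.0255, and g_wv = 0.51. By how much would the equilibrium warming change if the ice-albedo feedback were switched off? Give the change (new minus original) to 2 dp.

Original: g = 0.6648, ΔT = 2/(1−0.6648) = 5.9666 K.
Without ice-albedo: g' = 0.5998, ΔT' = 2/(1−0.5998) = 4.9975 K.
Change = 4.9975 − 5.9666 = -0.97 K.

-0.97 K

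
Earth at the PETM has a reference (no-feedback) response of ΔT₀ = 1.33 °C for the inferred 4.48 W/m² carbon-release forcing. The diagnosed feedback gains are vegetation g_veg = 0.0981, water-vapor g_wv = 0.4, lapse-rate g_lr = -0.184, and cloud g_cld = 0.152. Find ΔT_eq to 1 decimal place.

Total gain g = 0.0981 + 0.4 − 0.184 + 0.152 = 0.4661.
Amplification A = 1/(1 − 0.4661) = 1.873.
ΔT = 1.33 × 1.873 = 2.5 °C.

2.5 °C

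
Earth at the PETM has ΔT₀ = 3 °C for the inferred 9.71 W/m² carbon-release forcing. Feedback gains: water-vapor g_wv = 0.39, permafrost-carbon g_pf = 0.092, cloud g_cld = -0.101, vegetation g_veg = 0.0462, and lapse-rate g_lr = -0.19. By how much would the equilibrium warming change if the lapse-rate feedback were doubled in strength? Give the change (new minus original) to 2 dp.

Original: g = 0.2372, ΔT = 3/(1−0.2372) = 3.9329 °C.
With doubled lapse-rate: g' = 0.0472, ΔT' = 3/(1−0.0472) = 3.1486 °C.
Change = 3.1486 − 3.9329 = -0.78 °C.

-0.78 °C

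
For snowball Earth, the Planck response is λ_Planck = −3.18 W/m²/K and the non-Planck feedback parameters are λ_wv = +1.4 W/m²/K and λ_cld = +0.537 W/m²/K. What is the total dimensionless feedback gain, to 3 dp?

Convert to gains: g_wv = 1.4/3.18 = 0.4403; g_cld = 0.537/3.18 = 0.1689.
Total gain g = 0.6092.

0.609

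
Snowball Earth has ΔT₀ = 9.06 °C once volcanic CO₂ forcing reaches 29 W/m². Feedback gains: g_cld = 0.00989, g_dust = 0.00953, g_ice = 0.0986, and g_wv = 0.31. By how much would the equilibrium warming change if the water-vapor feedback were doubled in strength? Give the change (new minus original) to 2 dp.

18.74 °C

Original: g = 0.42802, ΔT = 9.06/(1−0.42802) = 15.8397 °C.
With doubled water-vapor: g' = 0.73802, ΔT' = 9.06/(1−0.73802) = 34.5828 °C.
Change = 34.5828 − 15.8397 = 18.74 °C.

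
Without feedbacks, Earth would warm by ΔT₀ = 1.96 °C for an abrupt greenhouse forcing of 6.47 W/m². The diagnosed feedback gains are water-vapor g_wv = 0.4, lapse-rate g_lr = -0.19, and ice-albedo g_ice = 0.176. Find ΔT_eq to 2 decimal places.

3.19 °C

Total gain g = 0.4 − 0.19 + 0.176 = 0.386.
Amplification A = 1/(1 − 0.386) = 1.629.
ΔT = 1.96 × 1.629 = 3.19 °C.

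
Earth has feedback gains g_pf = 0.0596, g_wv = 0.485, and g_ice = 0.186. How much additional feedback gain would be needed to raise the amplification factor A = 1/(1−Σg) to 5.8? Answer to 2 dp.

0.10

Current total gain = 0.7306.
Target gain for A = 5.8: g* = 1 − 1/5.8 = 0.8276.
Additional gain needed = 0.8276 − 0.7306 = 0.10.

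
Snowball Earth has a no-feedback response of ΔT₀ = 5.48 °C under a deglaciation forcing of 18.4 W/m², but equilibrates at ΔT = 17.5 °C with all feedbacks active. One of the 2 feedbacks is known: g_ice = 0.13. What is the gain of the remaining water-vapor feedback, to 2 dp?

0.56

Amplification A = ΔT/ΔT₀ = 17.5/5.48 = 3.193.
Total gain g = 1 − 1/A = 1 − 1/3.193 = 0.6868.
The known gain is 0.13.
g_wv = 0.6868 − 0.13 = 0.56.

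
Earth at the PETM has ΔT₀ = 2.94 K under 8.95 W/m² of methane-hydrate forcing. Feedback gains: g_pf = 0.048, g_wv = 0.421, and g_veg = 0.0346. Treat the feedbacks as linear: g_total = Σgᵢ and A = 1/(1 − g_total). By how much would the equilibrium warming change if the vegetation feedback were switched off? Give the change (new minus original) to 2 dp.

Original: g = 0.5036, ΔT = 2.94/(1−0.5036) = 5.9226 K.
Without vegetation: g' = 0.469, ΔT' = 2.94/(1−0.469) = 5.5367 K.
Change = 5.5367 − 5.9226 = -0.39 K.

-0.39 K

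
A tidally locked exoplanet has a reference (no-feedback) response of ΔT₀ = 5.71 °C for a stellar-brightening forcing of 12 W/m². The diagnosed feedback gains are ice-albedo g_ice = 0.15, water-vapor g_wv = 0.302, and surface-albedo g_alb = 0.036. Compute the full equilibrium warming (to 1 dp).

Total gain g = 0.15 + 0.302 + 0.036 = 0.488.
Amplification A = 1/(1 − 0.488) = 1.953.
ΔT = 5.71 × 1.953 = 11.2 °C.

11.2 °C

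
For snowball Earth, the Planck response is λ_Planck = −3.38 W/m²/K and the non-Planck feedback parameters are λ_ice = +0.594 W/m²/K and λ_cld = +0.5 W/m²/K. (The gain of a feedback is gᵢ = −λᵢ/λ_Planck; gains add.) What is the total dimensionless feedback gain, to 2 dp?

Convert to gains: g_ice = 0.594/3.38 = 0.1757; g_cld = 0.5/3.38 = 0.1479.
Total gain g = 0.3236.

0.32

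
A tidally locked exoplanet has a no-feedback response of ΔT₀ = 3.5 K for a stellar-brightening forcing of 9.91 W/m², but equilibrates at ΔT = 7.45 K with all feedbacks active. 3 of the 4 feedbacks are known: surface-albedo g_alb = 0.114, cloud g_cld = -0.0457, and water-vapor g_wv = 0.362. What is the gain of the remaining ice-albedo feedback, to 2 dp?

0.10

Amplification A = ΔT/ΔT₀ = 7.45/3.5 = 2.129.
Total gain g = 1 − 1/A = 1 − 1/2.129 = 0.5303.
Known gains sum to 0.114 − 0.0457 + 0.362 = 0.4303.
g_ice = 0.5303 − 0.4303 = 0.10.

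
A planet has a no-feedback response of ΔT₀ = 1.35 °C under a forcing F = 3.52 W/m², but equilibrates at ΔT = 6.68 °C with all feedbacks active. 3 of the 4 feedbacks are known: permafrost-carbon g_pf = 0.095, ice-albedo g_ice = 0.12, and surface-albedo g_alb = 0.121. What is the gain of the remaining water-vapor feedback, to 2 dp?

Amplification A = ΔT/ΔT₀ = 6.68/1.35 = 4.948.
Total gain g = 1 − 1/A = 1 − 1/4.948 = 0.7979.
Known gains sum to 0.095 + 0.12 + 0.121 = 0.336.
g_wv = 0.7979 − 0.336 = 0.46.

0.46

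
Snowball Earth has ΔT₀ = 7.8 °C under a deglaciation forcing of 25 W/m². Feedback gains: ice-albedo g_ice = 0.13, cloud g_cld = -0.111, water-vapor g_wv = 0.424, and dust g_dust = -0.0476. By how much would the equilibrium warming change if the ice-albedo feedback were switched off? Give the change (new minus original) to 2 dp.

Original: g = 0.3954, ΔT = 7.8/(1−0.3954) = 12.9011 °C.
Without ice-albedo: g' = 0.2654, ΔT' = 7.8/(1−0.2654) = 10.6180 °C.
Change = 10.6180 − 12.9011 = -2.28 °C.

-2.28 °C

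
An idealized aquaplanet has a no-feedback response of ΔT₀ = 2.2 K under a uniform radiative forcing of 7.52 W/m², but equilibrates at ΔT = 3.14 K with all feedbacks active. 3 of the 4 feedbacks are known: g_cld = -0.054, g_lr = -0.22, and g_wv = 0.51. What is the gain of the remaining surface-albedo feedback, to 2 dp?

0.06

Amplification A = ΔT/ΔT₀ = 3.14/2.2 = 1.427.
Total gain g = 1 − 1/A = 1 − 1/1.427 = 0.2992.
Known gains sum to -0.054 − 0.22 + 0.51 = 0.236.
g_alb = 0.2992 − 0.236 = 0.06.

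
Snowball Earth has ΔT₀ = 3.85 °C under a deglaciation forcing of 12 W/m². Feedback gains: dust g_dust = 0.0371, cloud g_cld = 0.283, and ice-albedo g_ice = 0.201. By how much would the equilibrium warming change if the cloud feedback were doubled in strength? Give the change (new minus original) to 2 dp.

11.61 °C

Original: g = 0.5211, ΔT = 3.85/(1−0.5211) = 8.0393 °C.
With doubled cloud: g' = 0.8041, ΔT' = 3.85/(1−0.8041) = 19.6529 °C.
Change = 19.6529 − 8.0393 = 11.61 °C.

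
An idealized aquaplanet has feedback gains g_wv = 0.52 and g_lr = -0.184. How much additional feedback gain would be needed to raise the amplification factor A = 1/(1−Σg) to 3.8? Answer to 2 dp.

0.40

Current total gain = 0.336.
Target gain for A = 3.8: g* = 1 − 1/3.8 = 0.7368.
Additional gain needed = 0.7368 − 0.336 = 0.40.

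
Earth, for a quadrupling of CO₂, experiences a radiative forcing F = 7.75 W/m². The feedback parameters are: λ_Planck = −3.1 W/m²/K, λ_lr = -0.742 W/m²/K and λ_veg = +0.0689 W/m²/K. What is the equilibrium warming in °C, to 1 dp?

Net feedback parameter λ = (−3.1) + (-0.742) + (+0.0689) = -3.7731 W/m²/K.
ΔT = −F/λ = −7.75/(-3.7731) = 2.1 °C.

2.1 °C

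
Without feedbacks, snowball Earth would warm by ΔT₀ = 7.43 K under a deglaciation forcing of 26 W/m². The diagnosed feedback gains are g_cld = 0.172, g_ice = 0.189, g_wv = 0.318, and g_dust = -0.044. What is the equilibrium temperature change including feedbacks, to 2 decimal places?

20.36 K

Total gain g = 0.172 + 0.189 + 0.318 − 0.044 = 0.635.
Amplification A = 1/(1 − 0.635) = 2.74.
ΔT = 7.43 × 2.74 = 20.36 K.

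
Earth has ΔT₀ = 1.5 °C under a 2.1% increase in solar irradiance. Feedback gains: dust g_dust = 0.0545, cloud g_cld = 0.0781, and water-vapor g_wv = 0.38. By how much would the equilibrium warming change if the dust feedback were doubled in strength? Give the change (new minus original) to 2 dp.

Original: g = 0.5126, ΔT = 1.5/(1−0.5126) = 3.0776 °C.
With doubled dust: g' = 0.5671, ΔT' = 1.5/(1−0.5671) = 3.4650 °C.
Change = 3.4650 − 3.0776 = 0.39 °C.

0.39 °C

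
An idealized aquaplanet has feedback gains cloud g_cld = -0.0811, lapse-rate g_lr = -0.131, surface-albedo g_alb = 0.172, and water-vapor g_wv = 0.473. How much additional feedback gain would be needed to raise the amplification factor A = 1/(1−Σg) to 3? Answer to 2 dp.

Current total gain = 0.4329.
Target gain for A = 3: g* = 1 − 1/3 = 0.6667.
Additional gain needed = 0.6667 − 0.4329 = 0.23.

0.23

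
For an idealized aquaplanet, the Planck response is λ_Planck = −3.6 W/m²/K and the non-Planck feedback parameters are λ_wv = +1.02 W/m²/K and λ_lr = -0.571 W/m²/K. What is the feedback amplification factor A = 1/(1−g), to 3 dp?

1.142

Convert to gains: g_wv = 1.02/3.6 = 0.2833; g_lr = -0.571/3.6 = -0.1586.
Total gain g = 0.1247.
A = 1/(1 − 0.1247) = 1.142.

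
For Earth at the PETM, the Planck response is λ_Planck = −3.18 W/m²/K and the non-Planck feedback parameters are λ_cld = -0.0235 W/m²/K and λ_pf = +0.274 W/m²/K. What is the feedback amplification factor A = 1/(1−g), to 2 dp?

Convert to gains: g_cld = -0.0235/3.18 = -0.00739; g_pf = 0.274/3.18 = 0.08616.
Total gain g = 0.07877.
A = 1/(1 − 0.07877) = 1.09.

1.09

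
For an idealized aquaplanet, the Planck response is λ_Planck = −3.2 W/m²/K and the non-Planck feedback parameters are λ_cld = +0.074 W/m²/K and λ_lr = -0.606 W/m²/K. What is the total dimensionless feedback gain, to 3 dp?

-0.166

Convert to gains: g_cld = 0.074/3.2 = 0.02312; g_lr = -0.606/3.2 = -0.1894.
Total gain g = -0.16628.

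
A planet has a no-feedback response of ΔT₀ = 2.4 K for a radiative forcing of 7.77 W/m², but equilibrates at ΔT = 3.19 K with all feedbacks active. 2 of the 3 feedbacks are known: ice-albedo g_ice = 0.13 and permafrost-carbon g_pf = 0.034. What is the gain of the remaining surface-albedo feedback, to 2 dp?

Amplification A = ΔT/ΔT₀ = 3.19/2.4 = 1.329.
Total gain g = 1 − 1/A = 1 − 1/1.329 = 0.2476.
Known gains sum to 0.13 + 0.034 = 0.164.
g_alb = 0.2476 − 0.164 = 0.08.

0.08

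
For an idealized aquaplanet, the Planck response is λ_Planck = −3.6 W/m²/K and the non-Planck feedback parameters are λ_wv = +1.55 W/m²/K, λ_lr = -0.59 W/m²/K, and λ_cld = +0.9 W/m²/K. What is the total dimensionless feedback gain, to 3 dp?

Convert to gains: g_wv = 1.55/3.6 = 0.4306; g_lr = -0.59/3.6 = -0.1639; g_cld = 0.9/3.6 = 0.25.
Total gain g = 0.5167.

0.517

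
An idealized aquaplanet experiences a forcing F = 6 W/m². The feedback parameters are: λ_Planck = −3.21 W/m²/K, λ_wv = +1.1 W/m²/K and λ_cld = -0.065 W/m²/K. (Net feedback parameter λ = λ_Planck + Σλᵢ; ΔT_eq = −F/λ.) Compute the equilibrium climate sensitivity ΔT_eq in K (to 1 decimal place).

Net feedback parameter λ = (−3.21) + (+1.1) + (-0.065) = -2.175 W/m²/K.
ΔT = −F/λ = −6/(-2.175) = 2.8 K.

2.8 K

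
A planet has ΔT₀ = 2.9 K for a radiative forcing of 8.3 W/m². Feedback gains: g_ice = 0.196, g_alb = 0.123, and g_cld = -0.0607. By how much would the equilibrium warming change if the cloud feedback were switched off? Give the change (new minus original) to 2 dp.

0.35 K

Original: g = 0.2583, ΔT = 2.9/(1−0.2583) = 3.9099 K.
Without cloud: g' = 0.319, ΔT' = 2.9/(1−0.319) = 4.2584 K.
Change = 4.2584 − 3.9099 = 0.35 K.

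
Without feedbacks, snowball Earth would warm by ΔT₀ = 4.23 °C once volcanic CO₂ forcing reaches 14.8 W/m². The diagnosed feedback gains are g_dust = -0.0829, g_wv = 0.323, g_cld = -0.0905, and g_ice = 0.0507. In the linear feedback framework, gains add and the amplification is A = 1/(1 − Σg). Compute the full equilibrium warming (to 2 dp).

Total gain g = -0.0829 + 0.323 − 0.0905 + 0.0507 = 0.2003.
Amplification A = 1/(1 − 0.2003) = 1.25.
ΔT = 4.23 × 1.25 = 5.29 °C.

5.29 °C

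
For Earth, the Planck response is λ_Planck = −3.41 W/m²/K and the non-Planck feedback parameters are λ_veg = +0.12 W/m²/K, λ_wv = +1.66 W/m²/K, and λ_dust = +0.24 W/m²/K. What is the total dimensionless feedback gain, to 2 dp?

Convert to gains: g_veg = 0.12/3.41 = 0.03519; g_wv = 1.66/3.41 = 0.4868; g_dust = 0.24/3.41 = 0.07038.
Total gain g = 0.59237.

0.59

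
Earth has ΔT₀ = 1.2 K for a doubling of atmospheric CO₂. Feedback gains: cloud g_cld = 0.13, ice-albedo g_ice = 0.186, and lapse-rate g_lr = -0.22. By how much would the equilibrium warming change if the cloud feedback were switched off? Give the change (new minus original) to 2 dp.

-0.17 K

Original: g = 0.096, ΔT = 1.2/(1−0.096) = 1.3274 K.
Without cloud: g' = -0.034, ΔT' = 1.2/(1+0.034) = 1.1605 K.
Change = 1.1605 − 1.3274 = -0.17 K.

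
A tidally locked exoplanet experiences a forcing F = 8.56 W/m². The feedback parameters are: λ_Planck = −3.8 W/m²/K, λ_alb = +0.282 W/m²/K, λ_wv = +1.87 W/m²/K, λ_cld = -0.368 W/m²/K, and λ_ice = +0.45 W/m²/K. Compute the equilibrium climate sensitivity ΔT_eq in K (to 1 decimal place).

5.5 K

Net feedback parameter λ = (−3.8) + (+0.282) + (+1.87) + (-0.368) + (+0.45) = -1.566 W/m²/K.
ΔT = −F/λ = −8.56/(-1.566) = 5.5 K.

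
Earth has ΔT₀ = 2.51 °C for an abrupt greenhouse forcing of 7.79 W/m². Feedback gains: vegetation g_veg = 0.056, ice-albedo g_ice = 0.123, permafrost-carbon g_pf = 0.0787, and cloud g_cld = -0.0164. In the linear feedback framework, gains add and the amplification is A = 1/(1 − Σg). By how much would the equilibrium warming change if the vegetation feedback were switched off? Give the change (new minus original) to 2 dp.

Original: g = 0.2413, ΔT = 2.51/(1−0.2413) = 3.3083 °C.
Without vegetation: g' = 0.1853, ΔT' = 2.51/(1−0.1853) = 3.0809 °C.
Change = 3.0809 − 3.3083 = -0.23 °C.

-0.23 °C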